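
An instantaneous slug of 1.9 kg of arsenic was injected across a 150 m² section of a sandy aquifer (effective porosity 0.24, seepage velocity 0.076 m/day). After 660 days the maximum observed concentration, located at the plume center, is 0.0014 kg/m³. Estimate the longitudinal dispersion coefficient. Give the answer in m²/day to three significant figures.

At the plume center C_max = M/(n_e·A·√(4πDt)), so D = M²/(4πt·(n_e·A·C_max)²).
n_e·A·C_max = 0.24 × 150 × 0.0014 = 0.05040 kg/m.
D = 1.9²/(4π × 660 × 0.05040²) = 0.171 m²/day.

0.171 m²/day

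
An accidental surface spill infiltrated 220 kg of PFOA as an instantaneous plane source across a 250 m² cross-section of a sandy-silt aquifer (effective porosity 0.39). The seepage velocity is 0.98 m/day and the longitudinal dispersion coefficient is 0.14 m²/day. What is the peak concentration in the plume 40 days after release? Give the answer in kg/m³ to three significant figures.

0.269 kg/m³

The peak of an instantaneous 1D plume sits at x = vt; there the Gaussian factor is 1 and C_max = M/(n_e·A·√(4πDt)), where n_e·A is the pore area the mass is dissolved in.
√(4πDt) = √(4π × 0.14 × 40) = 8.389 m, so C_max = 220/(0.39 × 250 × 8.389) = 0.269 kg/m³.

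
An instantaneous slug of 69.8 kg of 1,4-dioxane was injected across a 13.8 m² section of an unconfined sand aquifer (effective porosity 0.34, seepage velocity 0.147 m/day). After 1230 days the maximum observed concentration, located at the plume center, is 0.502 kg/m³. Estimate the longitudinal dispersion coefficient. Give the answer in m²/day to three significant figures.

0.0568 m²/day

At the plume center C_max = M/(n_e·A·√(4πDt)), so D = M²/(4πt·(n_e·A·C_max)²).
n_e·A·C_max = 0.34 × 13.8 × 0.502 = 2.355 kg/m.
D = 69.8²/(4π × 1230 × 2.355²) = 0.0568 m²/day.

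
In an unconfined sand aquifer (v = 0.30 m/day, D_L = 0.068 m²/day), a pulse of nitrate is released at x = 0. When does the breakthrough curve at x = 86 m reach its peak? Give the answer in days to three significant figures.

For the 1D instantaneous-source solution, setting ∂C/∂t = 0 at fixed x gives v²t² + 2Dt − x² = 0, so t = (√(D² + v²x²) − D)/v².
√(D² + v²x²) = √(0.068² + 0.30² × 86²) = 25.80; v² = 0.09.
t = (25.80 − 0.068)/0.09 = 286 days (vs. the pure-advection estimate x/v = 287 d).

286 days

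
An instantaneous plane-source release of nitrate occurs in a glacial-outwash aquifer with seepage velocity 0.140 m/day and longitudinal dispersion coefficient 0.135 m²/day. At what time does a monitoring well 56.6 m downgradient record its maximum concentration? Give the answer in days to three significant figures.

397 days

For the 1D instantaneous-source solution, setting ∂C/∂t = 0 at fixed x gives v²t² + 2Dt − x² = 0, so t = (√(D² + v²x²) − D)/v².
√(D² + v²x²) = √(0.135² + 0.140² × 56.6²) = 7.925; v² = 0.0196.
t = (7.925 − 0.135)/0.0196 = 397 days (vs. the pure-advection estimate x/v = 404 d).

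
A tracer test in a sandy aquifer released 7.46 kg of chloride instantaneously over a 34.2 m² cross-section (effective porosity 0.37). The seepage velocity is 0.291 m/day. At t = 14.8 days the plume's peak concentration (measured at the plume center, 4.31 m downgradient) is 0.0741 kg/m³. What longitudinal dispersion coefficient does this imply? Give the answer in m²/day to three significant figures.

0.340 m²/day

At the plume center C_max = M/(n_e·A·√(4πDt)), so D = M²/(4πt·(n_e·A·C_max)²).
n_e·A·C_max = 0.37 × 34.2 × 0.0741 = 0.9377 kg/m.
D = 7.46²/(4π × 14.8 × 0.9377²) = 0.340 m²/day.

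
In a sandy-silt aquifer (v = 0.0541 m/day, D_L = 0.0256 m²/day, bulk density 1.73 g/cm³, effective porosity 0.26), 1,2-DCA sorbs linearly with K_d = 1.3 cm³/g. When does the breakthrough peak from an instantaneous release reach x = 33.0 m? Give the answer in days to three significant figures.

5800 days

Retardation factor R = 1 + ρ_b·K_d/n = 1 + 1.73 × 1.3/0.26 = 9.650.
Sorption retards both mechanisms: v_R = v/R = 0.005606 m/day, D_R = D/R = 0.002653 m²/day.
Peak time from v_R²t² + 2D_R t − x² = 0: t = (√(D_R² + v_R²x²) − D_R)/v_R².
√(D_R² + v_R²x²) = √(0.002653² + 0.005606² × 33.0²) = 0.1850; v_R² = 3.143e-05.
t = (0.1850 − 0.002653)/3.143e-05 = 5800 days.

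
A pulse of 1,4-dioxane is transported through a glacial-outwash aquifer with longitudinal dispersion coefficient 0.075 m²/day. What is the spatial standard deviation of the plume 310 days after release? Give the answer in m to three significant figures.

6.82 m

Dispersive spreading gives a Gaussian with σ² = 2Dt; advection only shifts the center.
σ = √(2 × 0.075 × 310) = 6.82 m.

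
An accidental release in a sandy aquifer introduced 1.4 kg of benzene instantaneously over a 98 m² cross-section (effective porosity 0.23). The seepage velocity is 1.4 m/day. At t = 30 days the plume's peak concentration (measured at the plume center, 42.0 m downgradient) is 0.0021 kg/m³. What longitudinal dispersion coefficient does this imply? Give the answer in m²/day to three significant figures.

2.32 m²/day

At the plume center C_max = M/(n_e·A·√(4πDt)), so D = M²/(4πt·(n_e·A·C_max)²).
n_e·A·C_max = 0.23 × 98 × 0.0021 = 0.04733 kg/m.
D = 1.4²/(4π × 30 × 0.04733²) = 2.32 m²/day.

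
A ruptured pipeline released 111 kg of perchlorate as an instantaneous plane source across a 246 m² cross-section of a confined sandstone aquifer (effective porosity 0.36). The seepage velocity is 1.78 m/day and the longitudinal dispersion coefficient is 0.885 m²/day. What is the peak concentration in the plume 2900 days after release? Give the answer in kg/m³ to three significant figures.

The peak of an instantaneous 1D plume sits at x = vt; there the Gaussian factor is 1 and C_max = M/(n_e·A·√(4πDt)), where n_e·A is the pore area the mass is dissolved in.
√(4πDt) = √(4π × 0.885 × 2900) = 179.6 m, so C_max = 111/(0.36 × 246 × 179.6) = 0.00698 kg/m³.

0.00698 kg/m³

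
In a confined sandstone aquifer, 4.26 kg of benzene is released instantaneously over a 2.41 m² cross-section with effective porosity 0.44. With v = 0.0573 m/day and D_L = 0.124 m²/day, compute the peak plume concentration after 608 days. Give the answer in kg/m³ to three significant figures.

0.131 kg/m³

The peak of an instantaneous 1D plume sits at x = vt; there the Gaussian factor is 1 and C_max = M/(n_e·A·√(4πDt)), where n_e·A is the pore area the mass is dissolved in.
√(4πDt) = √(4π × 0.124 × 608) = 30.78 m, so C_max = 4.26/(0.44 × 2.41 × 30.78) = 0.131 kg/m³.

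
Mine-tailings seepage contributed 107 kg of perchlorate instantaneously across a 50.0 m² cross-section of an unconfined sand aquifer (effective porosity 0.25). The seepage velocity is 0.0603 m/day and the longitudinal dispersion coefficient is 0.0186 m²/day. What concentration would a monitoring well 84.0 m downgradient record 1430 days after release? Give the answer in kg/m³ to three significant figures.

0.447 kg/m³

For an instantaneous plane source, C(x,t) = M/(n_e·A·√(4πDt)) · exp(−(x−vt)²/(4Dt)), with n_e·A the pore (flow) area.
Plume center vt = 0.0603 × 1430 = 86.229 m, so the well at 84.0 m is 2.229 m upgradient of the peak.
√(4πDt) = 18.28 m, giving peak height M/(n_e·A·√(4πDt)) = 107/(0.25 × 50.0 × 18.28) = 0.4683 kg/m³.
(x−vt)²/(4Dt) = (-2.229)²/(4 × 0.0186 × 1430) = 0.04670; exp(−0.04670) = 0.9544.
C = 0.4683 × 0.9544 = 0.447 kg/m³.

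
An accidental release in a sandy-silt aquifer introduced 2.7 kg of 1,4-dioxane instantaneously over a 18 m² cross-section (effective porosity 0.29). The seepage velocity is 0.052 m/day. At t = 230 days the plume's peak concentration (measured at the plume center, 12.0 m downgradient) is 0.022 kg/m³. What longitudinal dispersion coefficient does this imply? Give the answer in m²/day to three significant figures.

At the plume center C_max = M/(n_e·A·√(4πDt)), so D = M²/(4πt·(n_e·A·C_max)²).
n_e·A·C_max = 0.29 × 18 × 0.022 = 0.1148 kg/m.
D = 2.7²/(4π × 230 × 0.1148²) = 0.191 m²/day.

0.191 m²/day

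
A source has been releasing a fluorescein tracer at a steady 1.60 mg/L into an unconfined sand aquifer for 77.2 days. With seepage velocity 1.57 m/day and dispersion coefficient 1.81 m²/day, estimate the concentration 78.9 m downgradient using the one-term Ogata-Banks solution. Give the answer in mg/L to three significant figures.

1.59 mg/L

For a continuous step input, C/C₀ ≈ ½·erfc((x−vt)/(2√(Dt))).
vt = 1.57 × 77.2 = 121.204 m and 2√(Dt) = 2√(1.81 × 77.2) = 23.64 m.
Argument (x−vt)/(2√(Dt)) = (78.9 − 121.204)/23.64 = -1.790; ½·erfc(-1.790) = 0.9943.
C = 1.60 × 0.9943 = 1.59 mg/L.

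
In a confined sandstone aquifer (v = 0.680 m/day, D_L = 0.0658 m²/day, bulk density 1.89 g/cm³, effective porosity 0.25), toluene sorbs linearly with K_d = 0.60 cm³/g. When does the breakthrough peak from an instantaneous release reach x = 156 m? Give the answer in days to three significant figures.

Retardation factor R = 1 + ρ_b·K_d/n = 1 + 1.89 × 0.60/0.25 = 5.536.
Sorption retards both mechanisms: v_R = v/R = 0.1228 m/day, D_R = D/R = 0.01189 m²/day.
Peak time from v_R²t² + 2D_R t − x² = 0: t = (√(D_R² + v_R²x²) − D_R)/v_R².
√(D_R² + v_R²x²) = √(0.01189² + 0.1228² × 156²) = 19.16; v_R² = 0.01508.
t = (19.16 − 0.01189)/0.01508 = 1270 days.

1270 days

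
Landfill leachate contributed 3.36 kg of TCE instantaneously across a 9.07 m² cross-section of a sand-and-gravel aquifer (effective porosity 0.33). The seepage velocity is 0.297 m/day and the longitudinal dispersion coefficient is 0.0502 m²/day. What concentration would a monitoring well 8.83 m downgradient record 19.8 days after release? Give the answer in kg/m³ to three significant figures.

For an instantaneous plane source, C(x,t) = M/(n_e·A·√(4πDt)) · exp(−(x−vt)²/(4Dt)), with n_e·A the pore (flow) area.
Plume center vt = 0.297 × 19.8 = 5.8806 m, so the well at 8.83 m is 2.9494 m downgradient of the peak.
√(4πDt) = 3.534 m, giving peak height M/(n_e·A·√(4πDt)) = 3.36/(0.33 × 9.07 × 3.534) = 0.3177 kg/m³.
(x−vt)²/(4Dt) = (2.9494)²/(4 × 0.0502 × 19.8) = 2.188; exp(−2.188) = 0.1121.
C = 0.3177 × 0.1121 = 0.0356 kg/m³.

0.0356 kg/m³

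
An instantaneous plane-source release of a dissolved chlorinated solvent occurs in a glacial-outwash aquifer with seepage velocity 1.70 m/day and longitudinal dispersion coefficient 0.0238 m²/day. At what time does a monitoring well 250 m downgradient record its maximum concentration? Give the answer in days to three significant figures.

For the 1D instantaneous-source solution, setting ∂C/∂t = 0 at fixed x gives v²t² + 2Dt − x² = 0, so t = (√(D² + v²x²) − D)/v².
√(D² + v²x²) = √(0.0238² + 1.70² × 250²) = 425.0; v² = 2.89.
t = (425.0 − 0.0238)/2.89 = 147 days (vs. the pure-advection estimate x/v = 147 d).

147 days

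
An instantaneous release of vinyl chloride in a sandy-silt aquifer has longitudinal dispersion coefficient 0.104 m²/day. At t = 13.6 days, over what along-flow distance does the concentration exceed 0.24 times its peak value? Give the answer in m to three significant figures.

The plume is Gaussian with σ = √(2Dt) = √(2 × 0.104 × 13.6) = 1.682 m.
C/C_peak = exp(−Δx²/(2σ²)) = 0.24 ⇒ Δx = σ·√(−2 ln 0.24) = 1.682 × 1.689 = 2.841 m.
Width = 2Δx = 5.68 m.

5.68 m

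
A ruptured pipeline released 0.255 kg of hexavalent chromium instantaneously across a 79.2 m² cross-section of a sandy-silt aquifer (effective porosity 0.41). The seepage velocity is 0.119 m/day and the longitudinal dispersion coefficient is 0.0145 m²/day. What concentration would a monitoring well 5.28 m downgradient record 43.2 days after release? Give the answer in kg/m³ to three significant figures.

0.00278 kg/m³

For an instantaneous plane source, C(x,t) = M/(n_e·A·√(4πDt)) · exp(−(x−vt)²/(4Dt)), with n_e·A the pore (flow) area.
Plume center vt = 0.119 × 43.2 = 5.1408 m, so the well at 5.28 m is 0.1392 m downgradient of the peak.
√(4πDt) = 2.806 m, giving peak height M/(n_e·A·√(4πDt)) = 0.255/(0.41 × 79.2 × 2.806) = 0.002799 kg/m³.
(x−vt)²/(4Dt) = (0.1392)²/(4 × 0.0145 × 43.2) = 0.007733; exp(−0.007733) = 0.9923.
C = 0.002799 × 0.9923 = 0.00278 kg/m³.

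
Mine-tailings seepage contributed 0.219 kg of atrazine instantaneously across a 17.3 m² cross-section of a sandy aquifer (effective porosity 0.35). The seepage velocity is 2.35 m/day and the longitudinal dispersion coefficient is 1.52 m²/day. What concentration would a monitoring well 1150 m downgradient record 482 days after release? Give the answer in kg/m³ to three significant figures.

0.000340 kg/m³

For an instantaneous plane source, C(x,t) = M/(n_e·A·√(4πDt)) · exp(−(x−vt)²/(4Dt)), with n_e·A the pore (flow) area.
Plume center vt = 2.35 × 482 = 1132.7 m, so the well at 1150 m is 17.3 m downgradient of the peak.
√(4πDt) = 95.95 m, giving peak height M/(n_e·A·√(4πDt)) = 0.219/(0.35 × 17.3 × 95.95) = 0.0003770 kg/m³.
(x−vt)²/(4Dt) = (17.3)²/(4 × 1.52 × 482) = 0.1021; exp(−0.1021) = 0.9029.
C = 0.0003770 × 0.9029 = 0.000340 kg/m³.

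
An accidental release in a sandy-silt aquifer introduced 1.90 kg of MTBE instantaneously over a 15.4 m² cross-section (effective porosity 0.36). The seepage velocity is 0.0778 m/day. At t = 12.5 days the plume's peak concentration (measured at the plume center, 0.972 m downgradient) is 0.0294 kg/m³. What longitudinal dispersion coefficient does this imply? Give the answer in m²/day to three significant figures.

0.865 m²/day

At the plume center C_max = M/(n_e·A·√(4πDt)), so D = M²/(4πt·(n_e·A·C_max)²).
n_e·A·C_max = 0.36 × 15.4 × 0.0294 = 0.1630 kg/m.
D = 1.90²/(4π × 12.5 × 0.1630²) = 0.865 m²/day.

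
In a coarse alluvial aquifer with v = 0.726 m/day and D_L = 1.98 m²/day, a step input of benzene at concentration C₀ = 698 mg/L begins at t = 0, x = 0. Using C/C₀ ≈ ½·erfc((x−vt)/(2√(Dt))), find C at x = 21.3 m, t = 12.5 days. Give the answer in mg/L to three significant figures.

28.7 mg/L

For a continuous step input, C/C₀ ≈ ½·erfc((x−vt)/(2√(Dt))).
vt = 0.726 × 12.5 = 9.075 m and 2√(Dt) = 2√(1.98 × 12.5) = 9.950 m.
Argument (x−vt)/(2√(Dt)) = (21.3 − 9.075)/9.950 = 1.229; ½·erfc(1.229) = 0.04110.
C = 698 × 0.04110 = 28.7 mg/L.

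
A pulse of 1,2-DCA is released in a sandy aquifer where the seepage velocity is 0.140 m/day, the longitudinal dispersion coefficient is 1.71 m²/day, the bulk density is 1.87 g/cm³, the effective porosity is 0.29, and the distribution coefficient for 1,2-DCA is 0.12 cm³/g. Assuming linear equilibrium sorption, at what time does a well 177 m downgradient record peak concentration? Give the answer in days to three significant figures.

Retardation factor R = 1 + ρ_b·K_d/n = 1 + 1.87 × 0.12/0.29 = 1.774.
Sorption retards both mechanisms: v_R = v/R = 0.07892 m/day, D_R = D/R = 0.9639 m²/day.
Peak time from v_R²t² + 2D_R t − x² = 0: t = (√(D_R² + v_R²x²) − D_R)/v_R².
√(D_R² + v_R²x²) = √(0.9639² + 0.07892² × 177²) = 14.00; v_R² = 0.006228.
t = (14.00 − 0.9639)/0.006228 = 2090 days.

2090 days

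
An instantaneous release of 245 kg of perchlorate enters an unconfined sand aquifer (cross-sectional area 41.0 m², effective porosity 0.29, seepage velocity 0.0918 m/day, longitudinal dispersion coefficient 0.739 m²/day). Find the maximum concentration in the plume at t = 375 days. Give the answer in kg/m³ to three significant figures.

0.349 kg/m³

The peak of an instantaneous 1D plume sits at x = vt; there the Gaussian factor is 1 and C_max = M/(n_e·A·√(4πDt)), where n_e·A is the pore area the mass is dissolved in.
√(4πDt) = √(4π × 0.739 × 375) = 59.01 m, so C_max = 245/(0.29 × 41.0 × 59.01) = 0.349 kg/m³.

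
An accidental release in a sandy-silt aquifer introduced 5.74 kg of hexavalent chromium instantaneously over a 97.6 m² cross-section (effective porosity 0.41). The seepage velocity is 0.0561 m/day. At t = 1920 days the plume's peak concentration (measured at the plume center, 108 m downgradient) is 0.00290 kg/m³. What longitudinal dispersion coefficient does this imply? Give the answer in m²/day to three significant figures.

0.101 m²/day

At the plume center C_max = M/(n_e·A·√(4πDt)), so D = M²/(4πt·(n_e·A·C_max)²).
n_e·A·C_max = 0.41 × 97.6 × 0.00290 = 0.1160 kg/m.
D = 5.74²/(4π × 1920 × 0.1160²) = 0.101 m²/day.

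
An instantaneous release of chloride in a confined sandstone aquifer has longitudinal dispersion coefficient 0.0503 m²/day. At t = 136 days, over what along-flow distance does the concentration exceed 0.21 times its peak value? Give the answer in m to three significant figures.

The plume is Gaussian with σ = √(2Dt) = √(2 × 0.0503 × 136) = 3.699 m.
C/C_peak = exp(−Δx²/(2σ²)) = 0.21 ⇒ Δx = σ·√(−2 ln 0.21) = 3.699 × 1.767 = 6.536 m.
Width = 2Δx = 13.1 m.

13.1 m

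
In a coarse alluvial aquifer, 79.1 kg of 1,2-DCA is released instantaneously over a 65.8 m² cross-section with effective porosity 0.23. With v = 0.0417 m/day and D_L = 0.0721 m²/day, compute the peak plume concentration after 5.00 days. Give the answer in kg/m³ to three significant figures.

2.46 kg/m³

The peak of an instantaneous 1D plume sits at x = vt; there the Gaussian factor is 1 and C_max = M/(n_e·A·√(4πDt)), where n_e·A is the pore area the mass is dissolved in.
√(4πDt) = √(4π × 0.0721 × 5.00) = 2.128 m, so C_max = 79.1/(0.23 × 65.8 × 2.128) = 2.46 kg/m³.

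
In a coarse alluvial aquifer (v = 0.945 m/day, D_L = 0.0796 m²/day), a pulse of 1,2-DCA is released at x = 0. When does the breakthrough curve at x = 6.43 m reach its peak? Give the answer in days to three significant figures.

For the 1D instantaneous-source solution, setting ∂C/∂t = 0 at fixed x gives v²t² + 2Dt − x² = 0, so t = (√(D² + v²x²) − D)/v².
√(D² + v²x²) = √(0.0796² + 0.945² × 6.43²) = 6.077; v² = 0.893025.
t = (6.077 − 0.0796)/0.893025 = 6.72 days (vs. the pure-advection estimate x/v = 6.80 d).

6.72 days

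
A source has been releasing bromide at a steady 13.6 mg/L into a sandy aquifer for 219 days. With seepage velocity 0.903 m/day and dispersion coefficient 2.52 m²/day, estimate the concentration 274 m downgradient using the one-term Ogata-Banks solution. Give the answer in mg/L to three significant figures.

For a continuous step input, C/C₀ ≈ ½·erfc((x−vt)/(2√(Dt))).
vt = 0.903 × 219 = 197.757 m and 2√(Dt) = 2√(2.52 × 219) = 46.98 m.
Argument (x−vt)/(2√(Dt)) = (274 − 197.757)/46.98 = 1.623; ½·erfc(1.623) = 0.01086.
C = 13.6 × 0.01086 = 0.148 mg/L.

0.148 mg/L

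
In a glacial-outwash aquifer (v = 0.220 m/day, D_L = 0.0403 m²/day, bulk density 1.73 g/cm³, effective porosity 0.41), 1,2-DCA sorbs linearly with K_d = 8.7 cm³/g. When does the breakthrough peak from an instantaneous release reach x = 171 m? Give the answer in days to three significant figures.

29300 days

Retardation factor R = 1 + ρ_b·K_d/n = 1 + 1.73 × 8.7/0.41 = 37.71.
Sorption retards both mechanisms: v_R = v/R = 0.005834 m/day, D_R = D/R = 0.001069 m²/day.
Peak time from v_R²t² + 2D_R t − x² = 0: t = (√(D_R² + v_R²x²) − D_R)/v_R².
√(D_R² + v_R²x²) = √(0.001069² + 0.005834² × 171²) = 0.9976; v_R² = 3.404e-05.
t = (0.9976 − 0.001069)/3.404e-05 = 29300 days.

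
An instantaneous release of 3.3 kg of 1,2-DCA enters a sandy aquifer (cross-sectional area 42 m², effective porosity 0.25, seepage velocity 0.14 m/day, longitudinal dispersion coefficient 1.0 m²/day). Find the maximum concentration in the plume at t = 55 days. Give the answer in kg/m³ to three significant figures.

0.0120 kg/m³

The peak of an instantaneous 1D plume sits at x = vt; there the Gaussian factor is 1 and C_max = M/(n_e·A·√(4πDt)), where n_e·A is the pore area the mass is dissolved in.
√(4πDt) = √(4π × 1.0 × 55) = 26.29 m, so C_max = 3.3/(0.25 × 42 × 26.29) = 0.0120 kg/m³.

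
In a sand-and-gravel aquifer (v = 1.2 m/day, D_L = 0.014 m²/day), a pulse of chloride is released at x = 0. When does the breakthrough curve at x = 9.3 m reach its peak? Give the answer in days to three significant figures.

7.74 days

For the 1D instantaneous-source solution, setting ∂C/∂t = 0 at fixed x gives v²t² + 2Dt − x² = 0, so t = (√(D² + v²x²) − D)/v².
√(D² + v²x²) = √(0.014² + 1.2² × 9.3²) = 11.16; v² = 1.44.
t = (11.16 − 0.014)/1.44 = 7.74 days (vs. the pure-advection estimate x/v = 7.75 d).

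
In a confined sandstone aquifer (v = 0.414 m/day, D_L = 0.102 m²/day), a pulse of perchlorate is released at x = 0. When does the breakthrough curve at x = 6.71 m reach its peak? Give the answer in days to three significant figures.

15.6 days

For the 1D instantaneous-source solution, setting ∂C/∂t = 0 at fixed x gives v²t² + 2Dt − x² = 0, so t = (√(D² + v²x²) − D)/v².
√(D² + v²x²) = √(0.102² + 0.414² × 6.71²) = 2.780; v² = 0.171396.
t = (2.780 − 0.102)/0.171396 = 15.6 days (vs. the pure-advection estimate x/v = 16.2 d).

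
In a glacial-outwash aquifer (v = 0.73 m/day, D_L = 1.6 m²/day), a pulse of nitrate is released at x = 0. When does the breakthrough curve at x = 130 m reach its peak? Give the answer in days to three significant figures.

For the 1D instantaneous-source solution, setting ∂C/∂t = 0 at fixed x gives v²t² + 2Dt − x² = 0, so t = (√(D² + v²x²) − D)/v².
√(D² + v²x²) = √(1.6² + 0.73² × 130²) = 94.91; v² = 0.5329.
t = (94.91 − 1.6)/0.5329 = 175 days (vs. the pure-advection estimate x/v = 178 d).

175 days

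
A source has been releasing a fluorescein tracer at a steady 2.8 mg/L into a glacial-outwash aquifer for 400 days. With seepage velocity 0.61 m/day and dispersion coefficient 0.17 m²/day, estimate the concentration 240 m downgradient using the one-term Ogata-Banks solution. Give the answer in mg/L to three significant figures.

For a continuous step input, C/C₀ ≈ ½·erfc((x−vt)/(2√(Dt))).
vt = 0.61 × 400 = 244 m and 2√(Dt) = 2√(0.17 × 400) = 16.49 m.
Argument (x−vt)/(2√(Dt)) = (240 − 244)/16.49 = -0.2426; ½·erfc(-0.2426) = 0.6342.
C = 2.8 × 0.6342 = 1.78 mg/L.

1.78 mg/L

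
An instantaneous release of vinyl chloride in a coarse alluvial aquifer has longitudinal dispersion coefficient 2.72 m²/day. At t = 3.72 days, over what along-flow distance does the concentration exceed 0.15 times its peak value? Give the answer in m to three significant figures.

The plume is Gaussian with σ = √(2Dt) = √(2 × 2.72 × 3.72) = 4.499 m.
C/C_peak = exp(−Δx²/(2σ²)) = 0.15 ⇒ Δx = σ·√(−2 ln 0.15) = 4.499 × 1.948 = 8.764 m.
Width = 2Δx = 17.5 m.

17.5 m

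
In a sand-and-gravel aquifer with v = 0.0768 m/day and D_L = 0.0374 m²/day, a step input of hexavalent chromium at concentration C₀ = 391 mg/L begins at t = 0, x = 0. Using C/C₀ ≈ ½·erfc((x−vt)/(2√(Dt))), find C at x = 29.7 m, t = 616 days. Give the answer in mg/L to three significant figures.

389 mg/L

For a continuous step input, C/C₀ ≈ ½·erfc((x−vt)/(2√(Dt))).
vt = 0.0768 × 616 = 47.3088 m and 2√(Dt) = 2√(0.0374 × 616) = 9.600 m.
Argument (x−vt)/(2√(Dt)) = (29.7 − 47.3088)/9.600 = -1.834; ½·erfc(-1.834) = 0.9953.
C = 391 × 0.9953 = 389 mg/L.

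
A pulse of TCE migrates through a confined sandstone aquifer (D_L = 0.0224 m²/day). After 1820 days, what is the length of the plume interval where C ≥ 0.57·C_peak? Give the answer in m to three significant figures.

19.1 m

The plume is Gaussian with σ = √(2Dt) = √(2 × 0.0224 × 1820) = 9.030 m.
C/C_peak = exp(−Δx²/(2σ²)) = 0.57 ⇒ Δx = σ·√(−2 ln 0.57) = 9.030 × 1.060 = 9.572 m.
Width = 2Δx = 19.1 m.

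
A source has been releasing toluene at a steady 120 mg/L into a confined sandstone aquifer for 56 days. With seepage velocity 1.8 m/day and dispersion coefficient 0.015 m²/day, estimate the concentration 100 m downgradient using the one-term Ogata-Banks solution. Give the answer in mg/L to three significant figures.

87.8 mg/L

For a continuous step input, C/C₀ ≈ ½·erfc((x−vt)/(2√(Dt))).
vt = 1.8 × 56 = 100.8 m and 2√(Dt) = 2√(0.015 × 56) = 1.833 m.
Argument (x−vt)/(2√(Dt)) = (100 − 100.8)/1.833 = -0.4364; ½·erfc(-0.4364) = 0.7314.
C = 120 × 0.7314 = 87.8 mg/L.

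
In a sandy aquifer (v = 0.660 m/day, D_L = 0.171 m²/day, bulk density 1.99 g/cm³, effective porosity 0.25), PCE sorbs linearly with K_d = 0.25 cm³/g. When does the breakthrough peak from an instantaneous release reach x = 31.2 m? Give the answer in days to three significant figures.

Retardation factor R = 1 + ρ_b·K_d/n = 1 + 1.99 × 0.25/0.25 = 2.990.
Sorption retards both mechanisms: v_R = v/R = 0.2207 m/day, D_R = D/R = 0.05719 m²/day.
Peak time from v_R²t² + 2D_R t − x² = 0: t = (√(D_R² + v_R²x²) − D_R)/v_R².
√(D_R² + v_R²x²) = √(0.05719² + 0.2207² × 31.2²) = 6.886; v_R² = 0.04871.
t = (6.886 − 0.05719)/0.04871 = 140 days.

140 days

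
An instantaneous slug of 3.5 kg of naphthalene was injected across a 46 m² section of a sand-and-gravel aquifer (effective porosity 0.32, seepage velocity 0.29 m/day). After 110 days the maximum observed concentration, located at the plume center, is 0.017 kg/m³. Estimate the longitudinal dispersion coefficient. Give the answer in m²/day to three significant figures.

At the plume center C_max = M/(n_e·A·√(4πDt)), so D = M²/(4πt·(n_e·A·C_max)²).
n_e·A·C_max = 0.32 × 46 × 0.017 = 0.2502 kg/m.
D = 3.5²/(4π × 110 × 0.2502²) = 0.142 m²/day.

0.142 m²/day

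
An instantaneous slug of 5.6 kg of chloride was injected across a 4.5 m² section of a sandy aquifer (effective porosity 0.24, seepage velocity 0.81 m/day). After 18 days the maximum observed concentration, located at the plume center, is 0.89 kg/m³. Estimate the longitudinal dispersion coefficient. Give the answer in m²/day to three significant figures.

At the plume center C_max = M/(n_e·A·√(4πDt)), so D = M²/(4πt·(n_e·A·C_max)²).
n_e·A·C_max = 0.24 × 4.5 × 0.89 = 0.9612 kg/m.
D = 5.6²/(4π × 18 × 0.9612²) = 0.150 m²/day.

0.150 m²/day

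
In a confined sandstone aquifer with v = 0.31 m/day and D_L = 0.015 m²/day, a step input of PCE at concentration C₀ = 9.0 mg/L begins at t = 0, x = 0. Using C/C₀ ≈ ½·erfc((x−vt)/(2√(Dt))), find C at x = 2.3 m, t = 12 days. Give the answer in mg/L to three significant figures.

For a continuous step input, C/C₀ ≈ ½·erfc((x−vt)/(2√(Dt))).
vt = 0.31 × 12 = 3.72 m and 2√(Dt) = 2√(0.015 × 12) = 0.8485 m.
Argument (x−vt)/(2√(Dt)) = (2.3 − 3.72)/0.8485 = -1.674; ½·erfc(-1.674) = 0.9910.
C = 9.0 × 0.9910 = 8.92 mg/L.

8.92 mg/L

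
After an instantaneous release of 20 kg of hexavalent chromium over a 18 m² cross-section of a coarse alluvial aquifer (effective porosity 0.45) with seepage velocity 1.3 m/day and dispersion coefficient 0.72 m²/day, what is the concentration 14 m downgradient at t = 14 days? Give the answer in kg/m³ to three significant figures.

For an instantaneous plane source, C(x,t) = M/(n_e·A·√(4πDt)) · exp(−(x−vt)²/(4Dt)), with n_e·A the pore (flow) area.
Plume center vt = 1.3 × 14 = 18.2 m, so the well at 14 m is 4.2 m upgradient of the peak.
√(4πDt) = 11.25 m, giving peak height M/(n_e·A·√(4πDt)) = 20/(0.45 × 18 × 11.25) = 0.2195 kg/m³.
(x−vt)²/(4Dt) = (-4.2)²/(4 × 0.72 × 14) = 0.4375; exp(−0.4375) = 0.6456.
C = 0.2195 × 0.6456 = 0.142 kg/m³.

0.142 kg/m³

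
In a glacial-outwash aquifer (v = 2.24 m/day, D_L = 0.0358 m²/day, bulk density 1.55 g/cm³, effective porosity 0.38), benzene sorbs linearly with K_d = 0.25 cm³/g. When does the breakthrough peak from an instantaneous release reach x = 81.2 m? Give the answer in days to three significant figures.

73.2 days

Retardation factor R = 1 + ρ_b·K_d/n = 1 + 1.55 × 0.25/0.38 = 2.020.
Sorption retards both mechanisms: v_R = v/R = 1.109 m/day, D_R = D/R = 0.01772 m²/day.
Peak time from v_R²t² + 2D_R t − x² = 0: t = (√(D_R² + v_R²x²) − D_R)/v_R².
√(D_R² + v_R²x²) = √(0.01772² + 1.109² × 81.2²) = 90.05; v_R² = 1.230.
t = (90.05 − 0.01772)/1.230 = 73.2 days.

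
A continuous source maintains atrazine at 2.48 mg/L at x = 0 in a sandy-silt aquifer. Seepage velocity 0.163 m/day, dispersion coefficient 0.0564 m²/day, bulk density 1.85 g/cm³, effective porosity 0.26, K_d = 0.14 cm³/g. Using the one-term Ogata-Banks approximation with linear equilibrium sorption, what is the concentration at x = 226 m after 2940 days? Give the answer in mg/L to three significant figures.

2.14 mg/L

Retardation factor R = 1 + ρ_b·K_d/n = 1 + 1.85 × 0.14/0.26 = 1.996.
Sorption retards both mechanisms: v_R = v/R = 0.08166 m/day, D_R = D/R = 0.02826 m²/day.
v_R·t = 0.08166 × 2940 = 240.0804 m; 2√(D_R t) = 18.23 m; argument = (226 − 240.0804)/18.23 = -0.7724.
C = C₀ × ½·erfc(-0.7724) = 2.48 × 0.8627 = 2.14 mg/L.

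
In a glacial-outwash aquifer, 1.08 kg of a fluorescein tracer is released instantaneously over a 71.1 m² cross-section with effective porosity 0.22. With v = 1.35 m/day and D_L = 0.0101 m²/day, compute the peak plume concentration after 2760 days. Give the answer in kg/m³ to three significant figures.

0.00369 kg/m³

The peak of an instantaneous 1D plume sits at x = vt; there the Gaussian factor is 1 and C_max = M/(n_e·A·√(4πDt)), where n_e·A is the pore area the mass is dissolved in.
√(4πDt) = √(4π × 0.0101 × 2760) = 18.72 m, so C_max = 1.08/(0.22 × 71.1 × 18.72) = 0.00369 kg/m³.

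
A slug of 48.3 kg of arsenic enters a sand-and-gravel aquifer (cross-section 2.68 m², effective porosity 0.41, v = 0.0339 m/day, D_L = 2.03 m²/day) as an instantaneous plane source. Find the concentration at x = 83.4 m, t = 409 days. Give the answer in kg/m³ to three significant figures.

0.100 kg/m³

For an instantaneous plane source, C(x,t) = M/(n_e·A·√(4πDt)) · exp(−(x−vt)²/(4Dt)), with n_e·A the pore (flow) area.
Plume center vt = 0.0339 × 409 = 13.8651 m, so the well at 83.4 m is 69.5349 m downgradient of the peak.
√(4πDt) = 102.1 m, giving peak height M/(n_e·A·√(4πDt)) = 48.3/(0.41 × 2.68 × 102.1) = 0.4305 kg/m³.
(x−vt)²/(4Dt) = (69.5349)²/(4 × 2.03 × 409) = 1.456; exp(−1.456) = 0.2332.
C = 0.4305 × 0.2332 = 0.100 kg/m³.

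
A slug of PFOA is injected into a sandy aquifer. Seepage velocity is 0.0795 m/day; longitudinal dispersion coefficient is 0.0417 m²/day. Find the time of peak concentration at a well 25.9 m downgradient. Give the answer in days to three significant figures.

319 days

For the 1D instantaneous-source solution, setting ∂C/∂t = 0 at fixed x gives v²t² + 2Dt − x² = 0, so t = (√(D² + v²x²) − D)/v².
√(D² + v²x²) = √(0.0417² + 0.0795² × 25.9²) = 2.059; v² = 0.00632025.
t = (2.059 − 0.0417)/0.00632025 = 319 days (vs. the pure-advection estimate x/v = 326 d).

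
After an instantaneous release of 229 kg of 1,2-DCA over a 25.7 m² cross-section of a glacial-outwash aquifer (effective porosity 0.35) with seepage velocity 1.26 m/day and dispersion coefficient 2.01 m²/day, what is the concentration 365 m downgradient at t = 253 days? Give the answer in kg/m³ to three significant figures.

0.111 kg/m³

For an instantaneous plane source, C(x,t) = M/(n_e·A·√(4πDt)) · exp(−(x−vt)²/(4Dt)), with n_e·A the pore (flow) area.
Plume center vt = 1.26 × 253 = 318.78 m, so the well at 365 m is 46.22 m downgradient of the peak.
√(4πDt) = 79.94 m, giving peak height M/(n_e·A·√(4πDt)) = 229/(0.35 × 25.7 × 79.94) = 0.3185 kg/m³.
(x−vt)²/(4Dt) = (46.22)²/(4 × 2.01 × 253) = 1.050; exp(−1.050) = 0.3499.
C = 0.3185 × 0.3499 = 0.111 kg/m³.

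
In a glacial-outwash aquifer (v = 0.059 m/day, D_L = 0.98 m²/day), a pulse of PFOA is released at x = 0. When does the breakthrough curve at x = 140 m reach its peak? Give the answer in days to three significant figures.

2110 days

For the 1D instantaneous-source solution, setting ∂C/∂t = 0 at fixed x gives v²t² + 2Dt − x² = 0, so t = (√(D² + v²x²) − D)/v².
√(D² + v²x²) = √(0.98² + 0.059² × 140²) = 8.318; v² = 0.003481.
t = (8.318 − 0.98)/0.003481 = 2110 days (vs. the pure-advection estimate x/v = 2370 d).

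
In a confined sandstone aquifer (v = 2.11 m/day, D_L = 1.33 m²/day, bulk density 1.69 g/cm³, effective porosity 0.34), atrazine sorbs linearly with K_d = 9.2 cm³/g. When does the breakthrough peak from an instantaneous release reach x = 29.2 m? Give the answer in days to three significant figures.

Retardation factor R = 1 + ρ_b·K_d/n = 1 + 1.69 × 9.2/0.34 = 46.73.
Sorption retards both mechanisms: v_R = v/R = 0.04515 m/day, D_R = D/R = 0.02846 m²/day.
Peak time from v_R²t² + 2D_R t − x² = 0: t = (√(D_R² + v_R²x²) − D_R)/v_R².
√(D_R² + v_R²x²) = √(0.02846² + 0.04515² × 29.2²) = 1.319; v_R² = 0.002039.
t = (1.319 − 0.02846)/0.002039 = 633 days.

633 days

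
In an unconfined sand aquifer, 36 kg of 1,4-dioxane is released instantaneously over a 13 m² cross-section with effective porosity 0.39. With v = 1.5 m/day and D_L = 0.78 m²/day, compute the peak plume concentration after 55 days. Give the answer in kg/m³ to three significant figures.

The peak of an instantaneous 1D plume sits at x = vt; there the Gaussian factor is 1 and C_max = M/(n_e·A·√(4πDt)), where n_e·A is the pore area the mass is dissolved in.
√(4πDt) = √(4π × 0.78 × 55) = 23.22 m, so C_max = 36/(0.39 × 13 × 23.22) = 0.306 kg/m³.

0.306 kg/m³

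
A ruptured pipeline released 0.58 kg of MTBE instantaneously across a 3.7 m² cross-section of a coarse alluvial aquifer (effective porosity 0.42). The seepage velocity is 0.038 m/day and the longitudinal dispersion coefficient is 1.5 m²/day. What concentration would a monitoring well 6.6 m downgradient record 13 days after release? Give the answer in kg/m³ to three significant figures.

For an instantaneous plane source, C(x,t) = M/(n_e·A·√(4πDt)) · exp(−(x−vt)²/(4Dt)), with n_e·A the pore (flow) area.
Plume center vt = 0.038 × 13 = 0.494 m, so the well at 6.6 m is 6.106 m downgradient of the peak.
√(4πDt) = 15.65 m, giving peak height M/(n_e·A·√(4πDt)) = 0.58/(0.42 × 3.7 × 15.65) = 0.02385 kg/m³.
(x−vt)²/(4Dt) = (6.106)²/(4 × 1.5 × 13) = 0.4780; exp(−0.4780) = 0.6200.
C = 0.02385 × 0.6200 = 0.0148 kg/m³.

0.0148 kg/m³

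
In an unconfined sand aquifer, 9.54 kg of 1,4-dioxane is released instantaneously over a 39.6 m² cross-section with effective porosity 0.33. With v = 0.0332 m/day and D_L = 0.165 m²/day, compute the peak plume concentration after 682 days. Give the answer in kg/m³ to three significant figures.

0.0194 kg/m³

The peak of an instantaneous 1D plume sits at x = vt; there the Gaussian factor is 1 and C_max = M/(n_e·A·√(4πDt)), where n_e·A is the pore area the mass is dissolved in.
√(4πDt) = √(4π × 0.165 × 682) = 37.60 m, so C_max = 9.54/(0.33 × 39.6 × 37.60) = 0.0194 kg/m³.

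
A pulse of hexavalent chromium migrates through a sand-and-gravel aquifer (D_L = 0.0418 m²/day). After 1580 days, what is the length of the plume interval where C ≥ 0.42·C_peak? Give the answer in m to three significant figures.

The plume is Gaussian with σ = √(2Dt) = √(2 × 0.0418 × 1580) = 11.49 m.
C/C_peak = exp(−Δx²/(2σ²)) = 0.42 ⇒ Δx = σ·√(−2 ln 0.42) = 11.49 × 1.317 = 15.13 m.
Width = 2Δx = 30.3 m.

30.3 m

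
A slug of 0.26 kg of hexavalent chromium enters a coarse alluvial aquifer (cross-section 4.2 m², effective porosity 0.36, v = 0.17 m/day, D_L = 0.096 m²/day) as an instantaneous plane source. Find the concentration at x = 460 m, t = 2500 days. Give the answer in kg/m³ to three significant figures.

For an instantaneous plane source, C(x,t) = M/(n_e·A·√(4πDt)) · exp(−(x−vt)²/(4Dt)), with n_e·A the pore (flow) area.
Plume center vt = 0.17 × 2500 = 425 m, so the well at 460 m is 35 m downgradient of the peak.
√(4πDt) = 54.92 m, giving peak height M/(n_e·A·√(4πDt)) = 0.26/(0.36 × 4.2 × 54.92) = 0.003131 kg/m³.
(x−vt)²/(4Dt) = (35)²/(4 × 0.096 × 2500) = 1.276; exp(−1.276) = 0.2792.
C = 0.003131 × 0.2792 = 0.000874 kg/m³.

0.000874 kg/m³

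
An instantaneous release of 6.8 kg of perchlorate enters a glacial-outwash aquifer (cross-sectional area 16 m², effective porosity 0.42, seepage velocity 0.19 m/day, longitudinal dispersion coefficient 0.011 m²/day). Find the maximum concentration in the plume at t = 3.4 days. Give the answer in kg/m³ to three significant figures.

1.48 kg/m³

The peak of an instantaneous 1D plume sits at x = vt; there the Gaussian factor is 1 and C_max = M/(n_e·A·√(4πDt)), where n_e·A is the pore area the mass is dissolved in.
√(4πDt) = √(4π × 0.011 × 3.4) = 0.6856 m, so C_max = 6.8/(0.42 × 16 × 0.6856) = 1.48 kg/m³.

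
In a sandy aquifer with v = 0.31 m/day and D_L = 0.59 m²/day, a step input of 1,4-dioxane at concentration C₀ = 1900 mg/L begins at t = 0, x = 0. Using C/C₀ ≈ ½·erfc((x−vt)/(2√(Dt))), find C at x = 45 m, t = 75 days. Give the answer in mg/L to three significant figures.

19.7 mg/L

For a continuous step input, C/C₀ ≈ ½·erfc((x−vt)/(2√(Dt))).
vt = 0.31 × 75 = 23.25 m and 2√(Dt) = 2√(0.59 × 75) = 13.30 m.
Argument (x−vt)/(2√(Dt)) = (45 − 23.25)/13.30 = 1.635; ½·erfc(1.635) = 0.01038.
C = 1900 × 0.01038 = 19.7 mg/L.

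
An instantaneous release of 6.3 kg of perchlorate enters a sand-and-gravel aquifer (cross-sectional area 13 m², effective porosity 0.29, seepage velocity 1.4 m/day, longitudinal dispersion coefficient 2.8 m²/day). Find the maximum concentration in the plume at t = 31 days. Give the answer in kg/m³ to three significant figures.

The peak of an instantaneous 1D plume sits at x = vt; there the Gaussian factor is 1 and C_max = M/(n_e·A·√(4πDt)), where n_e·A is the pore area the mass is dissolved in.
√(4πDt) = √(4π × 2.8 × 31) = 33.03 m, so C_max = 6.3/(0.29 × 13 × 33.03) = 0.0506 kg/m³.

0.0506 kg/m³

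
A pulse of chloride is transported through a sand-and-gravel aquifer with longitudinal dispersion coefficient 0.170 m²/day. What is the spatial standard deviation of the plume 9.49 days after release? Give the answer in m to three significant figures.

1.80 m

Dispersive spreading gives a Gaussian with σ² = 2Dt; advection only shifts the center.
σ = √(2 × 0.170 × 9.49) = 1.80 m.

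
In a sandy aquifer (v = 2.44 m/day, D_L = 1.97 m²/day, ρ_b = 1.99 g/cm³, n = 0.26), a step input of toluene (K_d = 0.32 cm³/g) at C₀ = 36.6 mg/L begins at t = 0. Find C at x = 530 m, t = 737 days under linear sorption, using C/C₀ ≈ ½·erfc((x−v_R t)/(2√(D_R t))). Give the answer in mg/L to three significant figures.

Retardation factor R = 1 + ρ_b·K_d/n = 1 + 1.99 × 0.32/0.26 = 3.449.
Sorption retards both mechanisms: v_R = v/R = 0.7075 m/day, D_R = D/R = 0.5712 m²/day.
v_R·t = 0.7075 × 737 = 521.4275 m; 2√(D_R t) = 41.04 m; argument = (530 − 521.4275)/41.04 = 0.2089.
C = C₀ × ½·erfc(0.2089) = 36.6 × 0.3838 = 14.0 mg/L.

14.0 mg/L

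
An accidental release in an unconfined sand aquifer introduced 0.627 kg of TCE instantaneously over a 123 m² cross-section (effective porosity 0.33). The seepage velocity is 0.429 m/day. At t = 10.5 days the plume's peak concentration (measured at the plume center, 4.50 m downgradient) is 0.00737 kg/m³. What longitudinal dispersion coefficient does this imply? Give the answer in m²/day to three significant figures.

At the plume center C_max = M/(n_e·A·√(4πDt)), so D = M²/(4πt·(n_e·A·C_max)²).
n_e·A·C_max = 0.33 × 123 × 0.00737 = 0.2991 kg/m.
D = 0.627²/(4π × 10.5 × 0.2991²) = 0.0333 m²/day.

0.0333 m²/day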